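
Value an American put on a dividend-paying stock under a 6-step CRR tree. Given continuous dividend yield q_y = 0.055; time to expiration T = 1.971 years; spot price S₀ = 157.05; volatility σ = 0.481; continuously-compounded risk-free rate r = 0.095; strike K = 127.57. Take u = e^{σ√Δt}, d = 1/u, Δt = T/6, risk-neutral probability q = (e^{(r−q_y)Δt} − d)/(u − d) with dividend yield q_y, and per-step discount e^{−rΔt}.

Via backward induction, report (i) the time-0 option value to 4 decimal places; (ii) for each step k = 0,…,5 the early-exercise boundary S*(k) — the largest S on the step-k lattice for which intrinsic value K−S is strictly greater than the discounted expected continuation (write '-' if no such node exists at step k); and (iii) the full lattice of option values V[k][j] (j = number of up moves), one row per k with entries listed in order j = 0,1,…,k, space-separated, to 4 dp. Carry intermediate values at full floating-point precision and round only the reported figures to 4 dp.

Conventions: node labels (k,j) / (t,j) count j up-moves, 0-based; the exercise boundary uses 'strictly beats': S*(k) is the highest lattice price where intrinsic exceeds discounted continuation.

Δt=0.32850, u=1.31743, d=0.75905, q=0.45520, disc=e^(-rΔt)=0.96927
k=6 terminal: V=max(K-S,0) → 97.5322 75.4356 37.0840 0.0000 0.0000 0.0000 0.0000
k=5: j=0 S=39.5727 intr=87.9973 cont=84.7862 V=87.9973[EX]; j=1 S=68.6836 intr=58.8864 cont=56.1966 V=58.8864[EX]; j=2 S=119.2091 intr=8.3609 cont=19.5826 V=19.5826[hold]; j=3 S=206.9028 intr=0.0000 cont=0.0000 V=0.0000[hold]; j=4 S=359.1063 intr=0.0000 cont=0.0000 V=0.0000[hold]; j=5 S=623.2751 intr=0.0000 cont=0.0000 V=0.0000[hold]  S*(5)=68.6836
k=4: j=0 S=52.1344 intr=75.4356 cont=72.4494 V=75.4356[EX]; j=1 S=90.4860 intr=37.0840 cont=39.7358 V=39.7358[hold]; j=2 S=157.0500 intr=0.0000 cont=10.3408 V=10.3408[hold]; j=3 S=272.5804 intr=0.0000 cont=0.0000 V=0.0000[hold]; j=4 S=473.0983 intr=0.0000 cont=0.0000 V=0.0000[hold]  S*(4)=52.1344
k=3: j=0 S=68.6836 intr=58.8864 cont=57.3665 V=58.8864[EX]; j=1 S=119.2091 intr=8.3609 cont=25.5454 V=25.5454[hold]; j=2 S=206.9028 intr=0.0000 cont=5.4606 V=5.4606[hold]; j=3 S=359.1063 intr=0.0000 cont=0.0000 V=0.0000[hold]  S*(3)=68.6836
k=2: j=0 S=90.4860 intr=37.0840 cont=42.3666 V=42.3666[hold]; j=1 S=157.0500 intr=0.0000 cont=15.8988 V=15.8988[hold]; j=2 S=272.5804 intr=0.0000 cont=2.8835 V=2.8835[hold]  S*(2)=-
k=1: j=0 S=119.2091 intr=8.3609 cont=29.3869 V=29.3869[hold]; j=1 S=206.9028 intr=0.0000 cont=9.6678 V=9.6678[hold]  S*(1)=-
k=0: j=0 S=157.0500 intr=0.0000 cont=19.7837 V=19.7837[hold]  S*(0)=-

price = 19.7837
boundary = - - - 68.6836 52.1344 68.6836
tree:
19.7837
29.3869 9.6678
42.3666 15.8988 2.8835
58.8864 25.5454 5.4606 0.0000
75.4356 39.7358 10.3408 0.0000 0.0000
87.9973 58.8864 19.5826 0.0000 0.0000 0.0000
97.5322 75.4356 37.0840 0.0000 0.0000 0.0000 0.0000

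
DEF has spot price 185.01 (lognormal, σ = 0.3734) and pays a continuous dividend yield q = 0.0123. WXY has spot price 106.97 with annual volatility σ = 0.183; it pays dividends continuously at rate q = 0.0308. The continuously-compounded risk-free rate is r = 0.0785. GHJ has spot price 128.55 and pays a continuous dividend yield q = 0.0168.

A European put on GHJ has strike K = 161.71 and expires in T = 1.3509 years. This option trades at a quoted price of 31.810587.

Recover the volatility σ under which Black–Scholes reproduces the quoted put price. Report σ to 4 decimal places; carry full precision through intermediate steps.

At σ = 0.3274 the Black–Scholes value reproduces the quote:
σ√T = 0.3274·√1.3509 = 0.380531
d₁ = (ln(S/K) + (r−q+σ²/2)T) / (σ√T) = (ln(128.55/161.71) + (0.0785−0.0168+0.3274²/2)·1.3509) / 0.380531 = (-0.229487 + 0.155753) / 0.380531 = -0.193766
d₂ = d₁ − σ√T = -0.193766 − 0.380531 = -0.574298
e^{−rT} = 0.899384
e^{−qT} = 0.977560
N(−d₁) = 0.576821,  N(−d₂) = 0.717117
V = K·e^{−rT}·N(−d₂) − S·e^{−qT}·N(−d₁) = 104.296976 − 72.486389 = 31.810587 (equal to the quote); since ∂V/∂σ > 0 for all σ, the implied volatility is unique

sigma = 0.3274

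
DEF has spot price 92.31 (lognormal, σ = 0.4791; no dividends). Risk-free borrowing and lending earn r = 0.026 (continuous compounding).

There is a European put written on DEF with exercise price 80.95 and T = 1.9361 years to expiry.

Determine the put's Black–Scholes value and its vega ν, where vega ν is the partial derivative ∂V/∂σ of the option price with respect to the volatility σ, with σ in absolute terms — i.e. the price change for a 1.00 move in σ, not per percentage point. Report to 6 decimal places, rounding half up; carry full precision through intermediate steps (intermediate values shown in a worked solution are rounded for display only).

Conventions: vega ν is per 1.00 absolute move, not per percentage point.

σ√T = 0.4791·√1.9361 = 0.666638
d₁ = (ln(S/K) + (r+σ²/2)T) / (σ√T) = (ln(92.31/80.95) + (0.026+0.4791²/2)·1.9361) / 0.666638 = (0.131321 + 0.272542) / 0.666638 = 0.605820
d₂ = d₁ − σ√T = 0.605820 − 0.666638 = -0.060818
e^{−rT} = 0.950907
N(−d₁) = 0.272317,  N(−d₂) = 0.524248
Put price V = K·e^{−rT}·N(−d₂) − S·N(−d₁) = 40.354489 − 25.137601 = 15.216888
φ(d₁) = (1/√(2π))·e^{−d₁²/2} = 0.332057
ν = S·φ(d₁)·√T = 42.650668

price = 15.216888
ν = 42.650668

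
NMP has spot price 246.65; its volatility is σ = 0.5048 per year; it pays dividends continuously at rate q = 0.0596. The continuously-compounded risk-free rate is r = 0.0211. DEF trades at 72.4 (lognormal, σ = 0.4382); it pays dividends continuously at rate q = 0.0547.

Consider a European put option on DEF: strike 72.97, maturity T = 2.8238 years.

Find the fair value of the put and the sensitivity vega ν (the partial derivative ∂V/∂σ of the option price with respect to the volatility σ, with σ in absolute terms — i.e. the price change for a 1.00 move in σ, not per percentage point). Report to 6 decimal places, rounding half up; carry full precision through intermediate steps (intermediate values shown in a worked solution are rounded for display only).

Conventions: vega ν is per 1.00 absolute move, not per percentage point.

price = 22.314897
ν = 40.516142

σ√T = 0.4382·√2.8238 = 0.736359
d₁ = (ln(S/K) + (r−q+σ²/2)T) / (σ√T) = (ln(72.4/72.97) + (0.0211−0.0547+0.4382²/2)·2.8238) / 0.736359 = (-0.007842 + 0.176232) / 0.736359 = 0.228680
d₂ = d₁ − σ√T = 0.228680 − 0.736359 = -0.507679
e^{−rT} = 0.942158
e^{−qT} = 0.856876
N(−d₁) = 0.409559,  N(−d₂) = 0.694161
Put price V = K·e^{−rT}·N(−d₂) − S·e^{−qT}·N(−d₁) = 47.723049 − 25.408152 = 22.314897
φ(d₁) = (1/√(2π))·e^{−d₁²/2} = 0.388646
ν = S·e^{−qT}·φ(d₁)·√T = 40.516142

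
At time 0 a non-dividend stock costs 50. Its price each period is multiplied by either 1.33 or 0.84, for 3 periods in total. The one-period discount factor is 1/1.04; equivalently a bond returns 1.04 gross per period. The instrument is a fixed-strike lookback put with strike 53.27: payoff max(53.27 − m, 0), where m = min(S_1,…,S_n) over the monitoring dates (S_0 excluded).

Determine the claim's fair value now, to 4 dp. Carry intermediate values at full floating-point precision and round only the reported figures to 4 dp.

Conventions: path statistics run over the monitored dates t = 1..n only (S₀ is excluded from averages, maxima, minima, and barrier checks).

With p* = (R−d)/(u−d) = 0.4082, sum probability × payoff across the paths and divide by R^3.
Enumerate all 2^3 = 8 price paths (U = up ×1.33, D = down ×0.84); each path with k up-moves has probability p*^k·(1−p*)^(3−k).
DDD: m=29.6352, payoff=23.6348, prob=0.207303
UDD: m=46.9224, payoff=6.3476, prob=0.142968
DUD: m=42.0000, payoff=11.2700, prob=0.142968
UUD: m=66.5000, payoff=0.0000, prob=0.098598
DDU: m=35.2800, payoff=17.9900, prob=0.142968
UDU: m=55.8600, payoff=0.0000, prob=0.098598
DUU: m=42.0000, payoff=11.2700, prob=0.098598
UUU: m=66.5000, payoff=0.0000, prob=0.067999
Price = Σ prob·payoff / R^3 = 11.101505 / 1.124864 = 9.8692

price = 9.8692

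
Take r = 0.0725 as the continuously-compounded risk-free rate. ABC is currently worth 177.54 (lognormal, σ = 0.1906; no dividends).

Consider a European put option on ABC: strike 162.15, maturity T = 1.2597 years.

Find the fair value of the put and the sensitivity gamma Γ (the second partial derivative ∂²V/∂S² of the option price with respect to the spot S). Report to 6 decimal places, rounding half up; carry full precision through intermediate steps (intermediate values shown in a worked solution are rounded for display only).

σ√T = 0.1906·√1.2597 = 0.213922
d₁ = (ln(S/K) + (r+σ²/2)T) / (σ√T) = (ln(177.54/162.15) + (0.0725+0.1906²/2)·1.2597) / 0.213922 = (0.090674 + 0.114210) / 0.213922 = 0.957748
d₂ = d₁ − σ√T = 0.957748 − 0.213922 = 0.743825
e^{−rT} = 0.912718
N(−d₁) = 0.169095,  N(−d₂) = 0.228491
Put price V = K·e^{−rT}·N(−d₂) − S·N(−d₁) = 33.816055 − 30.021128 = 3.794927
φ(d₁) = (1/√(2π))·e^{−d₁²/2} = 0.252188
Γ = φ(d₁) / (S·σ·√T) = 0.006640

price = 3.794927
Γ = 0.006640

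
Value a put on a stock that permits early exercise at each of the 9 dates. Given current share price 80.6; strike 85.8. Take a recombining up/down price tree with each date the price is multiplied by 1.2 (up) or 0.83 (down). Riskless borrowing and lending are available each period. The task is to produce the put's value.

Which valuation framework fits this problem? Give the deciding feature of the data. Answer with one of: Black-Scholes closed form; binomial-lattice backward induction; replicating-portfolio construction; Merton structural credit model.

framework: binomial-lattice backward induction

Key observation: the put (strike 85.8 on spot 80.6) is American-style on a 9-step discrete price model, so the early-exercise decision at every node requires stepwise backward valuation — a closed form cannot price the exercise right.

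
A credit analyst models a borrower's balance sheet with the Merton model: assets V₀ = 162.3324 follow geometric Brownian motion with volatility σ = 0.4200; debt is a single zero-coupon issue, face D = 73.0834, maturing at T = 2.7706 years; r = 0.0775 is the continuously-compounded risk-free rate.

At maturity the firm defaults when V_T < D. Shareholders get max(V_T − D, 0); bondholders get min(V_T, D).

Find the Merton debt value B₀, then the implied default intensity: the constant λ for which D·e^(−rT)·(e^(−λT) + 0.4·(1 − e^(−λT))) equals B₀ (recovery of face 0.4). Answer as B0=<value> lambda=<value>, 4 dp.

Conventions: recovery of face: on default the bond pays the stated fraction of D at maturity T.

With assets at 162.3324 and a single debt payment of 73.0834 at 2.7706 years:
d₁ = [ln(V₀/D) + (r + σ²/2)T] / (σ√T)
   = [ln(162.3324/73.0834) + (0.0775 + 0.5·0.4200²)·2.7706] / (0.4200·√2.7706)
   = [0.798045 + 0.459088] / 0.699095 = 1.798229
d₂ = d₁ − σ√T = 1.798229 − 0.699095 = 1.099134
N(d₁) = 0.963930,  N(d₂) = 0.864145,  e^(−rT) = 0.806766
E₀ = V₀·N(d₁) − D·e^(−rT)·N(d₂)
   = 162.3324·0.963930 − 73.0834·0.806766·0.864145 = 105.525966
B₀ = V₀ − E₀ = 162.3324 − 105.525966 = 56.806434
e^(−λT) = (B₀·e^(rT)/D − 0.4)/(1 − 0.4) = (56.8064·1.239517/73.0834 − 0.4)/0.6 = 0.93908964
λ = −ln(0.93908964)/2.7706 = 0.022683

B0=56.8064 lambda=0.0227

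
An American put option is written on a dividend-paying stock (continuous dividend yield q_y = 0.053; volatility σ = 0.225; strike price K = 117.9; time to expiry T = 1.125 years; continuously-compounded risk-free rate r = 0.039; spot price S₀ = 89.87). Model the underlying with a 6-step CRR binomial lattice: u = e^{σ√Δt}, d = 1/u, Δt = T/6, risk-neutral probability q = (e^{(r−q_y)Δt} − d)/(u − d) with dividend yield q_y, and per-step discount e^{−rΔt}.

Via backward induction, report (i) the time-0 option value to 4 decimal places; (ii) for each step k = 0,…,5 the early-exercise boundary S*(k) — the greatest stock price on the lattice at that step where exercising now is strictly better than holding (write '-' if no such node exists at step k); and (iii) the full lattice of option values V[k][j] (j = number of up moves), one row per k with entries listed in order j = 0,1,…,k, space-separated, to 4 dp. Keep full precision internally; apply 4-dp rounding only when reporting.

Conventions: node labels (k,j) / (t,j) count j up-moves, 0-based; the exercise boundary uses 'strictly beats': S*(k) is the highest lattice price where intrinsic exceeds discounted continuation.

price = 29.7348
boundary = - - 73.9588 81.5272 73.9588 81.5272
tree:
29.7348
36.7118 22.0896
43.9412 28.8839 14.5356
50.8069 36.3728 20.6298 7.6762
57.0353 43.9412 28.1150 12.2488 2.4783
62.6855 50.8069 36.3728 18.9540 4.6423 0.0000
67.8112 57.0353 43.9412 28.0300 8.6958 0.0000 0.0000

params: Δt=0.18750 u=1.10233 d=0.90717 q=0.46223 e^(-rΔt)=0.99271
t_6 payoffs: 67.8112 57.0353 43.9412 28.0300 8.6958 0.0000 0.0000
t_5: node(5,0) S=55.2145 payoff=62.6855 vs cont=62.3725 → 62.6855 [stop]  node(5,1) S=67.0931 payoff=50.8069 vs cont=50.6114 → 50.8069 [stop]  node(5,2) S=81.5272 payoff=36.3728 vs cont=36.3200 → 36.3728 [stop]  node(5,3) S=99.0666 payoff=18.8334 vs cont=18.9540 → 18.9540 [wait]  node(5,4) S=120.3793 payoff=0.0000 vs cont=4.6423 → 4.6423 [wait]  node(5,5) S=146.2772 payoff=0.0000 vs cont=0.0000 → 0.0000 [wait]  ⇒ S*(5)=81.5272
t_4: node(4,0) S=60.8647 payoff=57.0353 vs cont=56.7782 → 57.0353 [stop]  node(4,1) S=73.9588 payoff=43.9412 vs cont=43.8135 → 43.9412 [stop]  node(4,2) S=89.8700 payoff=28.0300 vs cont=28.1150 → 28.1150 [wait]  node(4,3) S=109.2042 payoff=8.6958 vs cont=12.2488 → 12.2488 [wait]  node(4,4) S=132.6980 payoff=0.0000 vs cont=2.4783 → 2.4783 [wait]  ⇒ S*(4)=73.9588
t_3: node(3,0) S=67.0931 payoff=50.8069 vs cont=50.6114 → 50.8069 [stop]  node(3,1) S=81.5272 payoff=36.3728 vs cont=36.3590 → 36.3728 [stop]  node(3,2) S=99.0666 payoff=18.8334 vs cont=20.6298 → 20.6298 [wait]  node(3,3) S=120.3793 payoff=0.0000 vs cont=7.6762 → 7.6762 [wait]  ⇒ S*(3)=81.5272
t_2: node(2,0) S=73.9588 payoff=43.9412 vs cont=43.8135 → 43.9412 [stop]  node(2,1) S=89.8700 payoff=28.0300 vs cont=28.8839 → 28.8839 [wait]  node(2,2) S=109.2042 payoff=8.6958 vs cont=14.5356 → 14.5356 [wait]  ⇒ S*(2)=73.9588
t_1: node(1,0) S=81.5272 payoff=36.3728 vs cont=36.7118 → 36.7118 [wait]  node(1,1) S=99.0666 payoff=18.8334 vs cont=22.0896 → 22.0896 [wait]  ⇒ S*(1)=-
t_0: node(0,0) S=89.8700 payoff=28.0300 vs cont=29.7348 → 29.7348 [wait]  ⇒ S*(0)=-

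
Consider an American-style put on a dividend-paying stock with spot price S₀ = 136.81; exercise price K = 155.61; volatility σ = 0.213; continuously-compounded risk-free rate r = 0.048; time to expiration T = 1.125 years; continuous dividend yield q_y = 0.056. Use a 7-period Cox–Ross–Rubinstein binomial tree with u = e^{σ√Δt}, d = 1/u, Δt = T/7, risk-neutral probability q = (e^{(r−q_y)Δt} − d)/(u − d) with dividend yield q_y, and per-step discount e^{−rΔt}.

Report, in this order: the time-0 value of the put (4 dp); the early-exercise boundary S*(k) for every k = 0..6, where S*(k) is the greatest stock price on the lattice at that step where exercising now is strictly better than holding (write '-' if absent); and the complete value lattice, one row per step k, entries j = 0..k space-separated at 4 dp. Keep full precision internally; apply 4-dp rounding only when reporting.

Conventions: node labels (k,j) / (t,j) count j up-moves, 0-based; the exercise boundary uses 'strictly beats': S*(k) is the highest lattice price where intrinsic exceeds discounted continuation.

Δt=0.16071, u=1.08914, d=0.91815, q=0.47115, disc=e^(-rΔt)=0.99232
k=7 terminal: V=max(K-S,0) → 80.3564 66.3420 49.7176 29.9973 6.6045 0.0000 0.0000 0.0000
k=6: j=0 S=81.9618 intr=73.6482 cont=73.1867 V=73.6482[EX]; j=1 S=97.2255 intr=58.3845 cont=58.0598 V=58.3845[EX]; j=2 S=115.3318 intr=40.2782 cont=40.1157 V=40.2782[EX]; j=3 S=136.8100 intr=18.8000 cont=18.8300 V=18.8300[hold]; j=4 S=162.2881 intr=0.0000 cont=3.4660 V=3.4660[hold]; j=5 S=192.5109 intr=0.0000 cont=0.0000 V=0.0000[hold]; j=6 S=228.3622 intr=0.0000 cont=0.0000 V=0.0000[hold]  S*(6)=115.3318
k=5: j=0 S=89.2680 intr=66.3420 cont=65.9460 V=66.3420[EX]; j=1 S=105.8924 intr=49.7176 cont=49.4706 V=49.7176[EX]; j=2 S=125.6127 intr=29.9973 cont=29.9410 V=29.9973[EX]; j=3 S=149.0055 intr=6.6045 cont=11.5021 V=11.5021[hold]; j=4 S=176.7547 intr=0.0000 cont=1.8189 V=1.8189[hold]; j=5 S=209.6717 intr=0.0000 cont=0.0000 V=0.0000[hold]  S*(5)=125.6127
k=4: j=0 S=97.2255 intr=58.3845 cont=58.0598 V=58.3845[EX]; j=1 S=115.3318 intr=40.2782 cont=40.1157 V=40.2782[EX]; j=2 S=136.8100 intr=18.8000 cont=21.1197 V=21.1197[hold]; j=3 S=162.2881 intr=0.0000 cont=6.8865 V=6.8865[hold]; j=4 S=192.5109 intr=0.0000 cont=0.9545 V=0.9545[hold]  S*(4)=115.3318
k=3: j=0 S=105.8924 intr=49.7176 cont=49.4706 V=49.7176[EX]; j=1 S=125.6127 intr=29.9973 cont=31.0115 V=31.0115[hold]; j=2 S=149.0055 intr=6.6045 cont=14.3030 V=14.3030[hold]; j=3 S=176.7547 intr=0.0000 cont=4.0602 V=4.0602[hold]  S*(3)=105.8924
k=2: j=0 S=115.3318 intr=40.2782 cont=40.5899 V=40.5899[hold]; j=1 S=136.8100 intr=18.8000 cont=22.9615 V=22.9615[hold]; j=2 S=162.2881 intr=0.0000 cont=9.4043 V=9.4043[hold]  S*(2)=-
k=1: j=0 S=125.6127 intr=29.9973 cont=32.0361 V=32.0361[hold]; j=1 S=149.0055 intr=6.6045 cont=16.4466 V=16.4466[hold]  S*(1)=-
k=0: j=0 S=136.8100 intr=18.8000 cont=24.5014 V=24.5014[hold]  S*(0)=-

price = 24.5014
boundary = - - - 105.8924 115.3318 125.6127 115.3318
tree:
24.5014
32.0361 16.4466
40.5899 22.9615 9.4043
49.7176 31.0115 14.3030 4.0602
58.3845 40.2782 21.1197 6.8865 0.9545
66.3420 49.7176 29.9973 11.5021 1.8189 0.0000
73.6482 58.3845 40.2782 18.8300 3.4660 0.0000 0.0000
80.3564 66.3420 49.7176 29.9973 6.6045 0.0000 0.0000 0.0000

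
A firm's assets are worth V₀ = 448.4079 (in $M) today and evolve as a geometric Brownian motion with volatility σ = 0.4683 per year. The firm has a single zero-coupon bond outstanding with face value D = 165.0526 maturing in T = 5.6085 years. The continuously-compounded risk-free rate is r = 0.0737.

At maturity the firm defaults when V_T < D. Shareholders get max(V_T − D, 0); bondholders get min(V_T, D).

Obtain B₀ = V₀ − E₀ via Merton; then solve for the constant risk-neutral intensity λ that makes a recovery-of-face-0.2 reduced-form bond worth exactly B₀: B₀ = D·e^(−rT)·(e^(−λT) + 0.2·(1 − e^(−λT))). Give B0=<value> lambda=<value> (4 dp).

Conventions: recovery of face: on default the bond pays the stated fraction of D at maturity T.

B0=98.5426 lambda=0.0231

Equity is a call on the firm's assets struck at D = 165.0526:
d₁ = [ln(V₀/D) + (r + σ²/2)T] / (σ√T)
   = [ln(448.4079/165.0526) + (0.0737 + 0.5·0.4683²)·5.6085] / (0.4683·√5.6085)
   = [0.999439 + 1.028332] / 1.109041 = 1.828401
d₂ = d₁ − σ√T = 1.828401 − 1.109041 = 0.719360
N(d₁) = 0.966255,  N(d₂) = 0.764040,  e^(−rT) = 0.661433
E₀ = V₀·N(d₁) − D·e^(−rT)·N(d₂)
   = 448.4079·0.966255 − 165.0526·0.661433·0.764040 = 349.865255
B₀ = V₀ − E₀ = 448.4079 − 349.865255 = 98.542645
e^(−λT) = (B₀·e^(rT)/D − 0.2)/(1 − 0.2) = (98.5426·1.511869/165.0526 − 0.2)/0.8 = 0.87830300
λ = −ln(0.87830300)/5.6085 = 0.023137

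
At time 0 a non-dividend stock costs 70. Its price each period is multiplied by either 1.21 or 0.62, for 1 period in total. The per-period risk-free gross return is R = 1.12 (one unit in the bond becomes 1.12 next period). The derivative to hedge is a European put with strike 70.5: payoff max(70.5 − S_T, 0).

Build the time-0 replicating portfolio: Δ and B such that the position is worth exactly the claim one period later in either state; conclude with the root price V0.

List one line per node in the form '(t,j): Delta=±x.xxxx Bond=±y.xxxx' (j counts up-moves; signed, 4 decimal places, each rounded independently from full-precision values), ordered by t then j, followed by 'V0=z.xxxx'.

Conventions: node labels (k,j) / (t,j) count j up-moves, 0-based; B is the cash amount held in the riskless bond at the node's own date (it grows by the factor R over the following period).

Under the risk-neutral measure, an up-move has probability p* = (R−d)/(u−d) = 0.8475 and values discount at R = 1.12.
Payoffs at expiry: V(1,0)=27.1000, V(1,1)=0.0000
  t=0,j=0: stock 70.0000 → up 84.7000 (V=0.0000), down 43.4000 (V=27.1000). Price 3.6910; hedge Δ=-0.6562, bond B=49.6232.
As a check, the time-0 holding Δ(0,0)·S0 + B(0,0) comes to 3.6910 — exactly V0.

(0,0): Delta=-0.6562 Bond=49.6232
V0=3.6910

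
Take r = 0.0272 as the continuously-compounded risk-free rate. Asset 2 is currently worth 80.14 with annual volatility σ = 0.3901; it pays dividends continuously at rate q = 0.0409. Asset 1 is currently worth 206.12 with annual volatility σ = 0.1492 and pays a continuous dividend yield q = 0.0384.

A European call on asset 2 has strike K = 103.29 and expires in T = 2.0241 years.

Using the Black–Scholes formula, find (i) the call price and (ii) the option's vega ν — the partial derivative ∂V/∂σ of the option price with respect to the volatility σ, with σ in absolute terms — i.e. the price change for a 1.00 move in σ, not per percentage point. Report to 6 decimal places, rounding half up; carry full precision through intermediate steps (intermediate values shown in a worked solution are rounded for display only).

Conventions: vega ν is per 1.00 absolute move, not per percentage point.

price = 9.038715
ν = 40.781646

σ√T = 0.3901·√2.0241 = 0.554999
d₁ = (ln(S/K) + (r−q+σ²/2)T) / (σ√T) = (ln(80.14/103.29) + (0.0272−0.0409+0.3901²/2)·2.0241) / 0.554999 = (-0.253765 + 0.126282) / 0.554999 = -0.229701
d₂ = d₁ − σ√T = -0.229701 − 0.554999 = -0.784700
e^{−rT} = 0.946433
e^{−qT} = 0.920548
N(d₁) = 0.409162,  N(d₂) = 0.216315
Call price V = S·e^{−qT}·N(d₁) − K·e^{−rT}·N(d₂) = 30.185003 − 21.146288 = 9.038715
φ(d₁) = (1/√(2π))·e^{−d₁²/2} = 0.388555
ν = S·e^{−qT}·φ(d₁)·√T = 40.781646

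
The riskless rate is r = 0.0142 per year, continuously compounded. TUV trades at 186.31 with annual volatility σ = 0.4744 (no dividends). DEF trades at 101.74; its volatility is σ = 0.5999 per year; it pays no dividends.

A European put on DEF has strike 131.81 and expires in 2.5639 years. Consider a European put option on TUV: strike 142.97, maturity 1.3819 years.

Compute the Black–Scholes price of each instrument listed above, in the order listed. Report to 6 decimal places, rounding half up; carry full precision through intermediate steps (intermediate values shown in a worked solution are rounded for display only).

price(DEF put K=131.81) = 55.934870
price(TUV put K=142.97) = 17.205783

[DEF put K=131.81]
σ√T = 0.5999·√2.5639 = 0.960571
d₁ = (ln(S/K) + (r+σ²/2)T) / (σ√T) = (ln(101.74/131.81) + (0.0142+0.5999²/2)·2.5639) / 0.960571 = (-0.258941 + 0.497756) / 0.960571 = 0.248617
d₂ = d₁ − σ√T = 0.248617 − 0.960571 = -0.711953
e^{−rT} = 0.964247
N(−d₁) = 0.401828,  N(−d₂) = 0.761753
price = K·e^{−rT}·N(−d₂) − S·N(−d₁) = 96.816890 − 40.882020 = 55.934870
[TUV put K=142.97]
σ√T = 0.4744·√1.3819 = 0.557677
d₁ = (ln(S/K) + (r+σ²/2)T) / (σ√T) = (ln(186.31/142.97) + (0.0142+0.4744²/2)·1.3819) / 0.557677 = (0.264777 + 0.175125) / 0.557677 = 0.788811
d₂ = d₁ − σ√T = 0.788811 − 0.557677 = 0.231134
e^{−rT} = 0.980568
N(−d₁) = 0.215111,  N(−d₂) = 0.408605
price = K·e^{−rT}·N(−d₂) − S·N(−d₁) = 57.283147 − 40.077365 = 17.205783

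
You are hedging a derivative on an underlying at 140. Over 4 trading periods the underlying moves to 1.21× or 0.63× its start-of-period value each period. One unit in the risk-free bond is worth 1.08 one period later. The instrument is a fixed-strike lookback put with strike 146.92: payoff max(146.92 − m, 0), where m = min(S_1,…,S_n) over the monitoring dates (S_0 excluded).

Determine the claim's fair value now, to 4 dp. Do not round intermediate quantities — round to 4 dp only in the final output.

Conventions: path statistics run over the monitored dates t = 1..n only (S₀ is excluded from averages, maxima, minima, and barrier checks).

price = 21.8897

With p* = (R−d)/(u−d) = 0.7759, sum probability × payoff across the paths and divide by R^4.
Enumerate all 2^4 = 16 price paths (U = up ×1.21, D = down ×0.63); each path with k up-moves has probability p*^k·(1−p*)^(4−k).
DDDD: m=22.0541, payoff=124.8659, prob=0.002524
UDDD: m=42.3580, payoff=104.5620, prob=0.008736
DUDD: m=42.3580, payoff=104.5620, prob=0.008736
UUDD: m=81.3542, payoff=65.5658, prob=0.030241
DDUD: m=42.3580, payoff=104.5620, prob=0.008736
UDUD: m=81.3542, payoff=65.5658, prob=0.030241
DUUD: m=81.3542, payoff=65.5658, prob=0.030241
UUUD: m=156.2517, payoff=0.0000, prob=0.104681
DDDU: m=35.0066, payoff=111.9134, prob=0.008736
UDDU: m=67.2349, payoff=79.6851, prob=0.030241
DUDU: m=67.2349, payoff=79.6851, prob=0.030241
UUDU: m=129.1336, payoff=17.7864, prob=0.104681
DDUU: m=55.5660, payoff=91.3540, prob=0.030241
UDUU: m=106.7220, payoff=40.1980, prob=0.104681
DUUU: m=88.2000, payoff=58.7200, prob=0.104681
UUUU: m=169.4000, payoff=0.0000, prob=0.362358
Price = Σ prob·payoff / R^4 = 29.780687 / 1.360489 = 21.8897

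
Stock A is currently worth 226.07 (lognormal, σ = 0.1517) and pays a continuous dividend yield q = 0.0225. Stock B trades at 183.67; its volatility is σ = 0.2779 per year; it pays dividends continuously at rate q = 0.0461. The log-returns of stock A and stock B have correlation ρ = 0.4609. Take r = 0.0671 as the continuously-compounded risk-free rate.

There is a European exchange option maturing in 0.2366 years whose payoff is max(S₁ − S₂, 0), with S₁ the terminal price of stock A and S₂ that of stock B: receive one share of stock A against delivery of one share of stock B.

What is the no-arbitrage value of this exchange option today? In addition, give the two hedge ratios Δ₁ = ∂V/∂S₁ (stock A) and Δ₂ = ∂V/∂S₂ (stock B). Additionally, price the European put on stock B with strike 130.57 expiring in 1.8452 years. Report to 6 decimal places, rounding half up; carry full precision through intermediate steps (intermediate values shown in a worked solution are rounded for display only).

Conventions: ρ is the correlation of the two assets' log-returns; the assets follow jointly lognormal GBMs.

exchange price = 43.566622
Δ1 = 0.961254
Δ2 = -0.945958
price(stock B put K=130.57) = 4.283992

σ_eff = √(σ₁² + σ₂² − 2ρσ₁σ₂) = √(0.1517² + 0.2779² − 2·0.4609·0.1517·0.2779) = 0.247751
d₁ = (ln(S₁/S₂) + (q₂ − q₁ + σ_eff²/2)T) / (σ_eff√T) = (ln(226.07/183.67) + (0.0461 − 0.0225 + 0.030690)·0.2366) / 0.120510 = 1.830132
d₂ = d₁ − σ_eff√T = 1.830132 − 0.120510 = 1.709622
N(d₁) = 0.966385,  N(d₂) = 0.956332
V = S₁·e^{−q₁T}·N(d₁) − S₂·e^{−q₂T}·N(d₂) = 217.310696 − 173.744074 = 43.566622
Δ₁ = e^{−q₁T}·N(d₁) = 0.961254;  Δ₂ = −e^{−q₂T}·N(d₂) = -0.945958
[vanilla: stock B put K=130.57]
σ√T = 0.2779·√1.8452 = 0.377494
d₁ = (ln(S/K) + (r−q+σ²/2)T) / (σ√T) = (ln(183.67/130.57) + (0.0671−0.0461+0.2779²/2)·1.8452) / 0.377494 = (0.341231 + 0.110000) / 0.377494 = 1.195333
d₂ = d₁ − σ√T = 1.195333 − 0.377494 = 0.817839
e^{−rT} = 0.883545
e^{−qT} = 0.918454
N(−d₁) = 0.115978,  N(−d₂) = 0.206725
price = K·e^{−rT}·N(−d₂) − S·e^{−qT}·N(−d₁) = 23.848674 − 19.564683 = 4.283992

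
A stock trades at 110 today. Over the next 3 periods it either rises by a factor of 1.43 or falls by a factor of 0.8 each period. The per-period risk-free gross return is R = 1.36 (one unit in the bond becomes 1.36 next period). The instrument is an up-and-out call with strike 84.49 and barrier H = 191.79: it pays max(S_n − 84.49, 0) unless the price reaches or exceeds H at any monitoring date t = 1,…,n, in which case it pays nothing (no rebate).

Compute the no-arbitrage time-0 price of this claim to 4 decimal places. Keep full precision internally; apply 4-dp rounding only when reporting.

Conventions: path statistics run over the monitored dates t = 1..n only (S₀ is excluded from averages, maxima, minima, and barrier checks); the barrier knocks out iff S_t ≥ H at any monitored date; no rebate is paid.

price = 6.8751

Set p* = 0.8889 (from d < R < u); the path-dependent value is the discounted p*-expectation over all price paths.
Enumerate all 2^3 = 8 price paths (U = up ×1.43, D = down ×0.8); each path with k up-moves has probability p*^k·(1−p*)^(3−k).
DDD: M=88.0000, payoff=0.0000, prob=0.001372
UDD: M=157.3000, payoff=16.1820, prob=0.010974
DUD: M=125.8400, payoff=16.1820, prob=0.010974
UUD: M=224.9390, payoff=0.0000, prob=0.087791
DDU: M=100.6720, payoff=16.1820, prob=0.010974
UDU: M=179.9512, payoff=95.4612, prob=0.087791
DUU: M=179.9512, payoff=95.4612, prob=0.087791
UUU: M=321.6628, payoff=0.0000, prob=0.702332
Price = Σ prob·payoff / R^3 = 17.294104 / 2.515456 = 6.8751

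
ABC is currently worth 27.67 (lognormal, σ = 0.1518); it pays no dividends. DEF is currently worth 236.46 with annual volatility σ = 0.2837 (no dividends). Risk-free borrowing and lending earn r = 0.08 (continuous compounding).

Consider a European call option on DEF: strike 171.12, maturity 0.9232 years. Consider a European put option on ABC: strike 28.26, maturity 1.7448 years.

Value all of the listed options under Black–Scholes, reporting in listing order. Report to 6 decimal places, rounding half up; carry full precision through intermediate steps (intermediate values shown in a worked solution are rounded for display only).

[DEF call K=171.12]
σ√T = 0.2837·√0.9232 = 0.272588
d₁ = (ln(S/K) + (r+σ²/2)T) / (σ√T) = (ln(236.46/171.12) + (0.08+0.2837²/2)·0.9232) / 0.272588 = (0.323414 + 0.111008) / 0.272588 = 1.593693
d₂ = d₁ − σ√T = 1.593693 − 0.272588 = 1.321105
e^{−rT} = 0.928805
N(d₁) = 0.944498,  N(d₂) = 0.906767
price = S·N(d₁) − K·e^{−rT}·N(d₂) = 223.335911 − 144.118968 = 79.216943
[ABC put K=28.26]
σ√T = 0.1518·√1.7448 = 0.200514
d₁ = (ln(S/K) + (r+σ²/2)T) / (σ√T) = (ln(27.67/28.26) + (0.08+0.1518²/2)·1.7448) / 0.200514 = (-0.021099 + 0.159687) / 0.200514 = 0.691166
d₂ = d₁ − σ√T = 0.691166 − 0.200514 = 0.490652
e^{−rT} = 0.869720
N(−d₁) = 0.244731,  N(−d₂) = 0.311836
price = K·e^{−rT}·N(−d₂) − S·N(−d₁) = 7.664405 − 6.771700 = 0.892705

price(DEF call K=171.12) = 79.216943
price(ABC put K=28.26) = 0.892705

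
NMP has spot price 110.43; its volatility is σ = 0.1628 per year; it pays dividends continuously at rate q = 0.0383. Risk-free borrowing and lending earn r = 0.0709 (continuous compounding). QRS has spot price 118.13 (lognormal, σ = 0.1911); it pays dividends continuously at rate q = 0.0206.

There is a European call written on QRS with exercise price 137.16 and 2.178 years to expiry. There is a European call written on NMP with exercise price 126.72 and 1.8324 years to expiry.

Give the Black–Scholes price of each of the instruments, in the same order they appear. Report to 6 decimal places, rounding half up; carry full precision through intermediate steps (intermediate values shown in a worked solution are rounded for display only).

[QRS call K=137.16]
σ√T = 0.1911·√2.178 = 0.282026
d₁ = (ln(S/K) + (r−q+σ²/2)T) / (σ√T) = (ln(118.13/137.16) + (0.0709−0.0206+0.1911²/2)·2.178) / 0.282026 = (-0.149362 + 0.149323) / 0.282026 = -0.000140
d₂ = d₁ − σ√T = -0.000140 − 0.282026 = -0.282167
e^{−rT} = 0.856912
e^{−qT} = 0.956125
N(d₁) = 0.499944,  N(d₂) = 0.388908
price = S·e^{−qT}·N(d₁) − K·e^{−rT}·N(d₂) = 56.467187 − 45.709907 = 10.757280
[NMP call K=126.72]
σ√T = 0.1628·√1.8324 = 0.220376
d₁ = (ln(S/K) + (r−q+σ²/2)T) / (σ√T) = (ln(110.43/126.72) + (0.0709−0.0383+0.1628²/2)·1.8324) / 0.220376 = (-0.137598 + 0.084019) / 0.220376 = -0.243125
d₂ = d₁ − σ√T = -0.243125 − 0.220376 = -0.463502
e^{−rT} = 0.878168
e^{−qT} = 0.932225
N(d₁) = 0.403954,  N(d₂) = 0.321502
price = S·e^{−qT}·N(d₁) − K·e^{−rT}·N(d₂) = 41.585309 − 35.777267 = 5.808042

price(QRS call K=137.16) = 10.757280
price(NMP call K=126.72) = 5.808042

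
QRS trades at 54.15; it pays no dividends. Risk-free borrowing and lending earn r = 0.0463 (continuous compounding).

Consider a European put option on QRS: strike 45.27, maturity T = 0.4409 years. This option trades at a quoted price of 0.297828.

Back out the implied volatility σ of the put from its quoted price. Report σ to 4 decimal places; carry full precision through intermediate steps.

At σ = 0.2230 the Black–Scholes value reproduces the quote:
σ√T = 0.223·√0.4409 = 0.148073
d₁ = (ln(S/K) + (r+σ²/2)T) / (σ√T) = (ln(54.15/45.27) + (0.0463+0.223²/2)·0.4409) / 0.148073 = (0.179113 + 0.031376) / 0.148073 = 1.421531
d₂ = d₁ − σ√T = 1.421531 − 0.148073 = 1.273458
e^{−rT} = 0.979793
N(−d₁) = 0.077581,  N(−d₂) = 0.101428
V = K·e^{−rT}·N(−d₂) − S·N(−d₁) = 4.498854 − 4.201026 = 0.297828 (the observed quote) — the price is monotone increasing in volatility, hence this σ is the only solution

sigma = 0.2230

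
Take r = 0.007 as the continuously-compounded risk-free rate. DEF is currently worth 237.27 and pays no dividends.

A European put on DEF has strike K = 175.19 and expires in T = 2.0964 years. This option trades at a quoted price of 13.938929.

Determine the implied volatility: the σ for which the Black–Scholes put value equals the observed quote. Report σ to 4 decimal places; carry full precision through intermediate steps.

At σ = 0.3248 the Black–Scholes value reproduces the quote:
σ√T = 0.3248·√2.0964 = 0.470276
d₁ = (ln(S/K) + (r+σ²/2)T) / (σ√T) = (ln(237.27/175.19) + (0.007+0.3248²/2)·2.0964) / 0.470276 = (0.303328 + 0.125255) / 0.470276 = 0.911342
d₂ = d₁ − σ√T = 0.911342 − 0.470276 = 0.441065
e^{−rT} = 0.985432
N(−d₁) = 0.181058,  N(−d₂) = 0.329583
V = K·e^{−rT}·N(−d₂) − S·N(−d₁) = 56.898494 − 42.959565 = 13.938929 (matching the quote); vega is positive throughout, so no other σ reproduces this price

sigma = 0.3248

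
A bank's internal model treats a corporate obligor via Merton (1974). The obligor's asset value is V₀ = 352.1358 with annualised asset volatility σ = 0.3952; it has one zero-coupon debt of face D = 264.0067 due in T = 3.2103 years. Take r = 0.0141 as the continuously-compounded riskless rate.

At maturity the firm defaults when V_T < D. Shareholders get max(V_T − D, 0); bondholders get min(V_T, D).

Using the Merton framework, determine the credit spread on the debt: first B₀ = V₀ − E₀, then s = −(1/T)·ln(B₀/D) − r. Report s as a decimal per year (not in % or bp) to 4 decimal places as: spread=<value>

spread=0.0572

Apply the equity-as-call identities (strike 264.0067, horizon 3.2103 years):
d₁ = [ln(V₀/D) + (r + σ²/2)T] / (σ√T)
   = [ln(352.1358/264.0067) + (0.0141 + 0.5·0.3952²)·3.2103] / (0.3952·√3.2103)
   = [0.288042 + 0.295962] / 0.708092 = 0.824758
d₂ = d₁ − σ√T = 0.824758 − 0.708092 = 0.116666
N(d₁) = 0.795246,  N(d₂) = 0.546438,  e^(−rT) = 0.955744
E₀ = V₀·N(d₁) − D·e^(−rT)·N(d₂)
   = 352.1358·0.795246 − 264.0067·0.955744·0.546438 = 142.155743
B₀ = V₀ − E₀ = 352.1358 − 142.155743 = 209.980057
spread = −(1/T)·ln(B₀/D) − r = −(1/3.2103)·ln(209.980057/264.0067) − 0.0141 = 0.05722104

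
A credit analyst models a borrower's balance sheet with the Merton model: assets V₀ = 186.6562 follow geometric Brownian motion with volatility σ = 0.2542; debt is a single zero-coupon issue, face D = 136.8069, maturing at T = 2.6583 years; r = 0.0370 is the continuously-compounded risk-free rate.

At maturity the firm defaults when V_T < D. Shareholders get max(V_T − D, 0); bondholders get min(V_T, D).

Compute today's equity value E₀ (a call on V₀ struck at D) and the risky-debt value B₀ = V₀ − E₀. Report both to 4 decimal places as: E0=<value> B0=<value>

With assets at 186.6562 and a single debt payment of 136.8069 at 2.6583 years:
d₁ = [ln(V₀/D) + (r + σ²/2)T] / (σ√T)
   = [ln(186.6562/136.8069) + (0.0370 + 0.5·0.2542²)·2.6583] / (0.2542·√2.6583)
   = [0.310698 + 0.184244] / 0.414455 = 1.194198
d₂ = d₁ − σ√T = 1.194198 − 0.414455 = 0.779743
N(d₁) = 0.883800,  N(d₂) = 0.782229,  e^(−rT) = 0.906325
E₀ = V₀·N(d₁) − D·e^(−rT)·N(d₂)
   = 186.6562·0.883800 − 136.8069·0.906325·0.782229 = 67.976937
B₀ = V₀ − E₀ = 186.6562 − 67.976937 = 118.679263

E0=67.9769 B0=118.6793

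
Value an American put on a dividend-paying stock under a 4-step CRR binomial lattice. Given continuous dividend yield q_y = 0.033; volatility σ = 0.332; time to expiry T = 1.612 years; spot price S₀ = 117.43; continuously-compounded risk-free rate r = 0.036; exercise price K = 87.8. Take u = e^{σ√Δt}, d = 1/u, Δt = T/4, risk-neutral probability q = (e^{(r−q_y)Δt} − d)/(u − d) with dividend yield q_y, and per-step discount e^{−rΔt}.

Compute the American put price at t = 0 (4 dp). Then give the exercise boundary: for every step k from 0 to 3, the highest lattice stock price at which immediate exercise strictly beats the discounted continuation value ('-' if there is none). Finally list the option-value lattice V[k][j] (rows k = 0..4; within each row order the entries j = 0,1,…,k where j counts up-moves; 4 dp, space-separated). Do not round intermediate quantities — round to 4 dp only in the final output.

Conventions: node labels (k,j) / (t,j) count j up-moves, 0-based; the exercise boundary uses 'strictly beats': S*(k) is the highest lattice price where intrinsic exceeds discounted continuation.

Δt=0.40300  u=1.23462  d=0.80997  q=0.45035  discount=0.98560
step 4 (expiry): payoffs max(K−S,0) = 37.2584 10.7604 0.0000 0.0000 0.0000
step 3: (k=3,j=0): S=62.3996, K−S=25.4004, hold=24.9602 ⇒ V=25.4004 exercise | (k=3,j=1): S=95.1145, K−S=0.0000, hold=5.8292 ⇒ V=5.8292 continue | (k=3,j=2): S=144.9811, K−S=0.0000, hold=0.0000 ⇒ V=0.0000 continue | (k=3,j=3): S=220.9919, K−S=0.0000, hold=0.0000 ⇒ V=0.0000 continue  boundary S*=62.3996
step 2: (k=2,j=0): S=77.0396, K−S=10.7604, hold=16.3476 ⇒ V=16.3476 continue | (k=2,j=1): S=117.4300, K−S=0.0000, hold=3.1579 ⇒ V=3.1579 continue | (k=2,j=2): S=178.9962, K−S=0.0000, hold=0.0000 ⇒ V=0.0000 continue  boundary S*=-
step 1: (k=1,j=0): S=95.1145, K−S=0.0000, hold=10.2576 ⇒ V=10.2576 continue | (k=1,j=1): S=144.9811, K−S=0.0000, hold=1.7107 ⇒ V=1.7107 continue  boundary S*=-
step 0: (k=0,j=0): S=117.4300, K−S=0.0000, hold=6.3162 ⇒ V=6.3162 continue  boundary S*=-

price = 6.3162
boundary = - - - 62.3996
tree:
6.3162
10.2576 1.7107
16.3476 3.1579 0.0000
25.4004 5.8292 0.0000 0.0000
37.2584 10.7604 0.0000 0.0000 0.0000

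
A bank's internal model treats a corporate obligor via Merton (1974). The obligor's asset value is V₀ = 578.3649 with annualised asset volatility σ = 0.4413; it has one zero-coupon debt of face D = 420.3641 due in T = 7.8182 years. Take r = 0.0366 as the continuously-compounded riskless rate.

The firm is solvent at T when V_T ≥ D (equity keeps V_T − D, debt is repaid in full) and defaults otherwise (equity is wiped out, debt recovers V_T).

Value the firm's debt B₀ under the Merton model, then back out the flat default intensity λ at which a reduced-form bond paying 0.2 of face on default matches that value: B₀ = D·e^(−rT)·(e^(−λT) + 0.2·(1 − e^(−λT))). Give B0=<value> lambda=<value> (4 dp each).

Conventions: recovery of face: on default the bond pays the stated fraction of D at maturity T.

B0=219.5194 lambda=0.0613

Equity is a call on the firm's assets struck at D = 420.3641:
d₁ = [ln(V₀/D) + (r + σ²/2)T] / (σ√T)
   = [ln(578.3649/420.3641) + (0.0366 + 0.5·0.4413²)·7.8182] / (0.4413·√7.8182)
   = [0.319084 + 1.047426] / 1.233921 = 1.107454
d₂ = d₁ − σ√T = 1.107454 − 1.233921 = -0.126467
N(d₁) = 0.865951,  N(d₂) = 0.449681,  e^(−rT) = 0.751153
E₀ = V₀·N(d₁) − D·e^(−rT)·N(d₂)
   = 578.3649·0.865951 − 420.3641·0.751153·0.449681 = 358.845462
B₀ = V₀ − E₀ = 578.3649 − 358.845462 = 219.519438
e^(−λT) = (B₀·e^(rT)/D − 0.2)/(1 − 0.2) = (219.5194·1.331287/420.3641 − 0.2)/0.8 = 0.61901842
λ = −ln(0.61901842)/7.8182 = 0.061347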